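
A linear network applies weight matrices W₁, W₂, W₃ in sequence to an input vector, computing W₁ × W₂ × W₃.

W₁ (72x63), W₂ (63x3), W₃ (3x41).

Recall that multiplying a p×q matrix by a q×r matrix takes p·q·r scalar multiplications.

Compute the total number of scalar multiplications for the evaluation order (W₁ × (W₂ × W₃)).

193725

(W₂ × W₃): 63×3 by 3×41 → 63×41, cost 63·3·41 = 7749
(W₁ × (W₂ × W₃)): 72×63 by 63×41 → 72×41, cost 72·63·41 = 185976; cumulative 193725
Total: 193725 scalar multiplications.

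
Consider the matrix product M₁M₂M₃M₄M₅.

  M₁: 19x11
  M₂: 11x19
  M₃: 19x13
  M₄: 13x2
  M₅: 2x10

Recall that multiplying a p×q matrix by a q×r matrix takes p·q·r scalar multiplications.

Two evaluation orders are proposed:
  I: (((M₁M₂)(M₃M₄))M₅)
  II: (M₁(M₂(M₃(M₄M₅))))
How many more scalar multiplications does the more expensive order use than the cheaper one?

1343

Order I = (((M₁M₂)(M₃M₄))M₅): (M₁M₂): 19×11 by 11×19 → 19×19, cost 19·11·19 = 3971; (M₃M₄): 19×13 by 13×2 → 19×2, cost 19·13·2 = 494; ((M₁M₂)(M₃M₄)): 19×19 by 19×2 → 19×2, cost 19·19·2 = 722; cumulative 5187; (((M₁M₂)(M₃M₄))M₅): 19×2 by 2×10 → 19×10, cost 19·2·10 = 380; cumulative 5567. Total 5567.
Order II = (M₁(M₂(M₃(M₄M₅)))): (M₄M₅): 13×2 by 2×10 → 13×10, cost 13·2·10 = 260; (M₃(M₄M₅)): 19×13 by 13×10 → 19×10, cost 19·13·10 = 2470; cumulative 2730; (M₂(M₃(M₄M₅))): 11×19 by 19×10 → 11×10, cost 11·19·10 = 2090; cumulative 4820; (M₁(M₂(M₃(M₄M₅)))): 19×11 by 11×10 → 19×10, cost 19·11·10 = 2090; cumulative 6910. Total 6910.
Difference: |5567 − 6910| = 1343.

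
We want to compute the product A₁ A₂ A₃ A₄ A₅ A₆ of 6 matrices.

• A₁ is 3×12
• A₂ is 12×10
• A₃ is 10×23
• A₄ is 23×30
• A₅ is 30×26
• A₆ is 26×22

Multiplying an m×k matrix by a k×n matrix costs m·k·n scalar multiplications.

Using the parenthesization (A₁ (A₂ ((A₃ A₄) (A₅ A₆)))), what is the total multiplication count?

(A₃ A₄): 10×23 by 23×30 → 10×30, cost 10·23·30 = 6900
(A₅ A₆): 30×26 by 26×22 → 30×22, cost 30·26·22 = 17160
((A₃ A₄) (A₅ A₆)): 10×30 by 30×22 → 10×22, cost 10·30·22 = 6600; cumulative 30660
(A₂ ((A₃ A₄) (A₅ A₆))): 12×10 by 10×22 → 12×22, cost 12·10·22 = 2640; cumulative 33300
(A₁ (A₂ ((A₃ A₄) (A₅ A₆)))): 3×12 by 12×22 → 3×22, cost 3·12·22 = 792; cumulative 34092
Total: 34092 scalar multiplications.

34092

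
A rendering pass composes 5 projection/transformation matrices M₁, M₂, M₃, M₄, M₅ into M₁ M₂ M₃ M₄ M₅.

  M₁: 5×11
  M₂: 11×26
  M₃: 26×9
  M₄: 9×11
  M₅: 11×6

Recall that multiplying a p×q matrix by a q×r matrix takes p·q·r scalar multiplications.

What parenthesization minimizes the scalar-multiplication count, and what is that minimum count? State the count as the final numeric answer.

Adjacent pairs: M₁M₂ = 5·11·26 = 1430; M₂M₃ = 11·26·9 = 2574; M₃M₄ = 26·9·11 = 2574; M₄M₅ = 9·11·6 = 594.
Length 3: M₁..M₃: k=1: 0+2574+5·11·9=3069; k=2: 1430+0+5·26·9=2600 → min 2600 | M₂..M₄: k=2: 0+2574+11·26·11=5720; k=3: 2574+0+11·9·11=3663 → min 3663 | M₃..M₅: k=3: 0+594+26·9·6=1998; k=4: 2574+0+26·11·6=4290 → min 1998.
Length 4: M₁..M₄: k=1: 0+3663+5·11·11=4268; k=2: 1430+2574+5·26·11=5434; k=3: 2600+0+5·9·11=3095 → min 3095 | M₂..M₅: k=2: 0+1998+11·26·6=3714; k=3: 2574+594+11·9·6=3762; k=4: 3663+0+11·11·6=4389 → min 3714.
Length 5: M₁..M₅: k=1: 0+3714+5·11·6=4044; k=2: 1430+1998+5·26·6=4208; k=3: 2600+594+5·9·6=3464; k=4: 3095+0+5·11·6=3425 → min 3425.
Optimal parenthesization: ((((M₁ M₂) M₃) M₄) M₅) with cost 3425.

3425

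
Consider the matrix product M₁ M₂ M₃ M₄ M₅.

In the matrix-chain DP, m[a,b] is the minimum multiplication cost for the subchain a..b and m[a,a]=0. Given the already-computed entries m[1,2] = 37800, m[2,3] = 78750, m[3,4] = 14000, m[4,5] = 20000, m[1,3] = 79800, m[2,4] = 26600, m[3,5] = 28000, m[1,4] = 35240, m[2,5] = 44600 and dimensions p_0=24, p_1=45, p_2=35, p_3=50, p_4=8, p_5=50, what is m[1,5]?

44840

m[1,5] = min over k∈[1,4] of m[1,k]+m[k+1,5]+p_{0}·p_k·p_{5}.
k=1: 0 + 44600 + 24·45·50 = 98600; k=2: 37800 + 28000 + 24·35·50 = 107800; k=3: 79800 + 20000 + 24·50·50 = 159800; k=4: 35240 + 0 + 24·8·50 = 44840.
Minimum: 44840 at k=4.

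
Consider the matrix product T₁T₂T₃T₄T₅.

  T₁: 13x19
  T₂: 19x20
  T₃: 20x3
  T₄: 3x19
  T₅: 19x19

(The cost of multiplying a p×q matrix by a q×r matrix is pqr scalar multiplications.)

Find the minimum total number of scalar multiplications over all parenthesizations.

Adjacent pairs: T₁T₂ = 13·19·20 = 4940; T₂T₃ = 19·20·3 = 1140; T₃T₄ = 20·3·19 = 1140; T₄T₅ = 3·19·19 = 1083.
Length 3: T₁..T₃: k=1: 0+1140+13·19·3=1881; k=2: 4940+0+13·20·3=5720 → min 1881 | T₂..T₄: k=2: 0+1140+19·20·19=8360; k=3: 1140+0+19·3·19=2223 → min 2223 | T₃..T₅: k=3: 0+1083+20·3·19=2223; k=4: 1140+0+20·19·19=8360 → min 2223.
Length 4: T₁..T₄: k=1: 0+2223+13·19·19=6916; k=2: 4940+1140+13·20·19=11020; k=3: 1881+0+13·3·19=2622 → min 2622 | T₂..T₅: k=2: 0+2223+19·20·19=9443; k=3: 1140+1083+19·3·19=3306; k=4: 2223+0+19·19·19=9082 → min 3306.
Length 5: T₁..T₅: k=1: 0+3306+13·19·19=7999; k=2: 4940+2223+13·20·19=12103; k=3: 1881+1083+13·3·19=3705; k=4: 2622+0+13·19·19=7315 → min 3705.
Optimal order: ((T₁(T₂T₃))(T₄T₅)) with cost 3705.

3705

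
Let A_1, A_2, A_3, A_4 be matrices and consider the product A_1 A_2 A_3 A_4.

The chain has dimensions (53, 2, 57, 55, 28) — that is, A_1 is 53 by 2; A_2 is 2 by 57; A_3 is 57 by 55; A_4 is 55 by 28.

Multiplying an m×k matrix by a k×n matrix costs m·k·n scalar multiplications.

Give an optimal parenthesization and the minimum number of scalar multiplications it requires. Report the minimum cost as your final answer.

12318

Adjacent pairs: A_1A_2 = 53·2·57 = 6042; A_2A_3 = 2·57·55 = 6270; A_3A_4 = 57·55·28 = 87780.
Length 3: A_1..A_3: k=1: 0+6270+53·2·55=12100; k=2: 6042+0+53·57·55=172197 → min 12100 | A_2..A_4: k=2: 0+87780+2·57·28=90972; k=3: 6270+0+2·55·28=9350 → min 9350.
Length 4: A_1..A_4: k=1: 0+9350+53·2·28=12318; k=2: 6042+87780+53·57·28=178410; k=3: 12100+0+53·55·28=93720 → min 12318.
Optimal parenthesization: (A_1 ((A_2 A_3) A_4)) with cost 12318.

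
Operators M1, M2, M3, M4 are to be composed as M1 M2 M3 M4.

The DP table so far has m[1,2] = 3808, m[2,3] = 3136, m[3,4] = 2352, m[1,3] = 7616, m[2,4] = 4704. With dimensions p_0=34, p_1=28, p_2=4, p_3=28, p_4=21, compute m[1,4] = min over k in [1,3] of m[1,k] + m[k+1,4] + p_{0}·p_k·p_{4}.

9016

m[1,4] = min over k∈[1,3] of m[1,k]+m[k+1,4]+p_{0}·p_k·p_{4}.
k=1: 0 + 4704 + 34·28·21 = 24696; k=2: 3808 + 2352 + 34·4·21 = 9016; k=3: 7616 + 0 + 34·28·21 = 27608.
Minimum: 9016 at k=2.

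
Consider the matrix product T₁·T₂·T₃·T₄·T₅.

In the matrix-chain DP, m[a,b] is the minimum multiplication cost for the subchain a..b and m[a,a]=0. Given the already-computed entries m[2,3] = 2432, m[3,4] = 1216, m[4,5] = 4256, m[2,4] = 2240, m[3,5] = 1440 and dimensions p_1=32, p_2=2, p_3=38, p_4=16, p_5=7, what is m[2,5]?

m[2,5] = min over k∈[2,4] of m[2,k]+m[k+1,5]+p_{1}·p_k·p_{5}.
k=2: 0 + 1440 + 32·2·7 = 1888; k=3: 2432 + 4256 + 32·38·7 = 15200; k=4: 2240 + 0 + 32·16·7 = 5824.
Minimum: 1888 at k=2.

1888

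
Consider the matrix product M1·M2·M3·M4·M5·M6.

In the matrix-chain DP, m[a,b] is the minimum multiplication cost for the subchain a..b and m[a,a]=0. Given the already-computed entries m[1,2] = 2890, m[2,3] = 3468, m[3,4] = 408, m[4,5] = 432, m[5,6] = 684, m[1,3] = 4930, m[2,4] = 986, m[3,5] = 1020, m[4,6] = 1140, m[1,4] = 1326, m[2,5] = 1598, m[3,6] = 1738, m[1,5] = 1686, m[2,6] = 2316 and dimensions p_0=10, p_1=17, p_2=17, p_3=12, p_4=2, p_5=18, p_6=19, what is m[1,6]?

2390

m[1,6] = min over k∈[1,5] of m[1,k]+m[k+1,6]+p_{0}·p_k·p_{6}.
k=1: 0 + 2316 + 10·17·19 = 5546; k=2: 2890 + 1738 + 10·17·19 = 7858; k=3: 4930 + 1140 + 10·12·19 = 8350; k=4: 1326 + 684 + 10·2·19 = 2390; k=5: 1686 + 0 + 10·18·19 = 5106.
Minimum: 2390 at k=4.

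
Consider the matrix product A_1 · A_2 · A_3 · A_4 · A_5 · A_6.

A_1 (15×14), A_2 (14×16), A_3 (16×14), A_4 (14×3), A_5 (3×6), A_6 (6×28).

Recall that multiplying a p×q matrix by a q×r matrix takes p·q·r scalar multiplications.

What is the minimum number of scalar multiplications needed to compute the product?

Adjacent pairs: A_1A_2 = 15·14·16 = 3360; A_2A_3 = 14·16·14 = 3136; A_3A_4 = 16·14·3 = 672; A_4A_5 = 14·3·6 = 252; A_5A_6 = 3·6·28 = 504.
Length 3: A_1..A_3: k=1: 0+3136+15·14·14=6076; k=2: 3360+0+15·16·14=6720 → min 6076 | A_2..A_4: k=2: 0+672+14·16·3=1344; k=3: 3136+0+14·14·3=3724 → min 1344 | A_3..A_5: k=3: 0+252+16·14·6=1596; k=4: 672+0+16·3·6=960 → min 960 | A_4..A_6: k=4: 0+504+14·3·28=1680; k=5: 252+0+14·6·28=2604 → min 1680.
Length 4: A_1..A_4: k=1: 0+1344+15·14·3=1974; k=2: 3360+672+15·16·3=4752; k=3: 6076+0+15·14·3=6706 → min 1974 | A_2..A_5: k=2: 0+960+14·16·6=2304; k=3: 3136+252+14·14·6=4564; k=4: 1344+0+14·3·6=1596 → min 1596 | A_3..A_6: k=3: 0+1680+16·14·28=7952; k=4: 672+504+16·3·28=2520; k=5: 960+0+16·6·28=3648 → min 2520.
Length 5: A_1..A_5: k=1: 0+1596+15·14·6=2856; k=2: 3360+960+15·16·6=5760; k=3: 6076+252+15·14·6=7588; k=4: 1974+0+15·3·6=2244 → min 2244 | A_2..A_6: k=2: 0+2520+14·16·28=8792; k=3: 3136+1680+14·14·28=10304; k=4: 1344+504+14·3·28=3024; k=5: 1596+0+14·6·28=3948 → min 3024.
Length 6: A_1..A_6: k=1: 0+3024+15·14·28=8904; k=2: 3360+2520+15·16·28=12600; k=3: 6076+1680+15·14·28=13636; k=4: 1974+504+15·3·28=3738; k=5: 2244+0+15·6·28=4764 → min 3738.
Optimal order: ((A_1 · (A_2 · (A_3 · A_4))) · (A_5 · A_6)) with cost 3738.

3738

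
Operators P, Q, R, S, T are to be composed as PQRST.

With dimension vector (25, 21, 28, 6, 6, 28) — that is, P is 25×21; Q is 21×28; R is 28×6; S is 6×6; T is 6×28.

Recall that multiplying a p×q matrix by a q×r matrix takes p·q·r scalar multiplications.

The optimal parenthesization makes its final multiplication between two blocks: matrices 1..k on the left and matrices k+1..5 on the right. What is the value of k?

Adjacent pairs: PQ = 25·21·28 = 14700; QR = 21·28·6 = 3528; RS = 28·6·6 = 1008; ST = 6·6·28 = 1008.
Length 3: P..R: k=1: 0+3528+25·21·6=6678; k=2: 14700+0+25·28·6=18900 → min 6678 | Q..S: k=2: 0+1008+21·28·6=4536; k=3: 3528+0+21·6·6=4284 → min 4284 | R..T: k=3: 0+1008+28·6·28=5712; k=4: 1008+0+28·6·28=5712 → min 5712.
Length 4: P..S: k=1: 0+4284+25·21·6=7434; k=2: 14700+1008+25·28·6=19908; k=3: 6678+0+25·6·6=7578 → min 7434 | Q..T: k=2: 0+5712+21·28·28=22176; k=3: 3528+1008+21·6·28=8064; k=4: 4284+0+21·6·28=7812 → min 7812.
Top-level splits: k=1: (P..P)·(Q..T) → 0+7812+25·21·28 = 22512; k=2: (P..Q)·(R..T) → 14700+5712+25·28·28 = 40012; k=3: (P..R)·(S..T) → 6678+1008+25·6·28 = 11886; k=4: (P..S)·(T..T) → 7434+0+25·6·28 = 11634.
Best split is after S, i.e. k = 4.

4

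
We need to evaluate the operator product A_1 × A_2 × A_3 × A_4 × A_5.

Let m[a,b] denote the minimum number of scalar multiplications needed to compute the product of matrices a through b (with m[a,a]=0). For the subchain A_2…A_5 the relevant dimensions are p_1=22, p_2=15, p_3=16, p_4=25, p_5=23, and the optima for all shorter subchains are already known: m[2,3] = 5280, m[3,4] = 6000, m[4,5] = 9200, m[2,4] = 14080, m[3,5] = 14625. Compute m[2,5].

m[2,5] = min over k∈[2,4] of m[2,k]+m[k+1,5]+p_{1}·p_k·p_{5}.
k=2: 0 + 14625 + 22·15·23 = 22215; k=3: 5280 + 9200 + 22·16·23 = 22576; k=4: 14080 + 0 + 22·25·23 = 26730.
Minimum: 22215 at k=2.

22215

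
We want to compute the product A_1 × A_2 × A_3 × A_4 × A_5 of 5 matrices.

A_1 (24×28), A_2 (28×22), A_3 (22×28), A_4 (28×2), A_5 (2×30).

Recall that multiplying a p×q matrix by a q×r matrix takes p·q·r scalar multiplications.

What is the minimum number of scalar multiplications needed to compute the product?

5248

Adjacent pairs: A_1A_2 = 24·28·22 = 14784; A_2A_3 = 28·22·28 = 17248; A_3A_4 = 22·28·2 = 1232; A_4A_5 = 28·2·30 = 1680.
Length 3: A_1..A_3: k=1: 0+17248+24·28·28=36064; k=2: 14784+0+24·22·28=29568 → min 29568 | A_2..A_4: k=2: 0+1232+28·22·2=2464; k=3: 17248+0+28·28·2=18816 → min 2464 | A_3..A_5: k=3: 0+1680+22·28·30=20160; k=4: 1232+0+22·2·30=2552 → min 2552.
Length 4: A_1..A_4: k=1: 0+2464+24·28·2=3808; k=2: 14784+1232+24·22·2=17072; k=3: 29568+0+24·28·2=30912 → min 3808 | A_2..A_5: k=2: 0+2552+28·22·30=21032; k=3: 17248+1680+28·28·30=42448; k=4: 2464+0+28·2·30=4144 → min 4144.
Length 5: A_1..A_5: k=1: 0+4144+24·28·30=24304; k=2: 14784+2552+24·22·30=33176; k=3: 29568+1680+24·28·30=51408; k=4: 3808+0+24·2·30=5248 → min 5248.
Optimal order: ((A_1 × (A_2 × (A_3 × A_4))) × A_5) with cost 5248.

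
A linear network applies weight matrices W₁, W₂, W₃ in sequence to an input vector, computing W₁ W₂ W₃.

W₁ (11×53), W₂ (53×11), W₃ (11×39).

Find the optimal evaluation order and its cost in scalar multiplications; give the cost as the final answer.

(W₁ (W₂ W₃)): cost 45474.
((W₁ W₂) W₃): cost 11132.
Optimal: ((W₁ W₂) W₃) with cost 11132.

11132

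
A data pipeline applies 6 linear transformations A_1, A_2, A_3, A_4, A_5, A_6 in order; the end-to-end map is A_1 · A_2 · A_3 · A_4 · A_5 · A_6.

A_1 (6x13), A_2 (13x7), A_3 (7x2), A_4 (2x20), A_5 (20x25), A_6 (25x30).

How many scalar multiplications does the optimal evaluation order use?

Adjacent pairs: A_1A_2 = 6·13·7 = 546; A_2A_3 = 13·7·2 = 182; A_3A_4 = 7·2·20 = 280; A_4A_5 = 2·20·25 = 1000; A_5A_6 = 20·25·30 = 15000.
Length 3: A_1..A_3: k=1: 0+182+6·13·2=338; k=2: 546+0+6·7·2=630 → min 338 | A_2..A_4: k=2: 0+280+13·7·20=2100; k=3: 182+0+13·2·20=702 → min 702 | A_3..A_5: k=3: 0+1000+7·2·25=1350; k=4: 280+0+7·20·25=3780 → min 1350 | A_4..A_6: k=4: 0+15000+2·20·30=16200; k=5: 1000+0+2·25·30=2500 → min 2500.
Length 4: A_1..A_4: k=1: 0+702+6·13·20=2262; k=2: 546+280+6·7·20=1666; k=3: 338+0+6·2·20=578 → min 578 | A_2..A_5: k=2: 0+1350+13·7·25=3625; k=3: 182+1000+13·2·25=1832; k=4: 702+0+13·20·25=7202 → min 1832 | A_3..A_6: k=3: 0+2500+7·2·30=2920; k=4: 280+15000+7·20·30=19480; k=5: 1350+0+7·25·30=6600 → min 2920.
Length 5: A_1..A_5: k=1: 0+1832+6·13·25=3782; k=2: 546+1350+6·7·25=2946; k=3: 338+1000+6·2·25=1638; k=4: 578+0+6·20·25=3578 → min 1638 | A_2..A_6: k=2: 0+2920+13·7·30=5650; k=3: 182+2500+13·2·30=3462; k=4: 702+15000+13·20·30=23502; k=5: 1832+0+13·25·30=11582 → min 3462.
Length 6: A_1..A_6: k=1: 0+3462+6·13·30=5802; k=2: 546+2920+6·7·30=4726; k=3: 338+2500+6·2·30=3198; k=4: 578+15000+6·20·30=19178; k=5: 1638+0+6·25·30=6138 → min 3198.
Optimal order: ((A_1 · (A_2 · A_3)) · ((A_4 · A_5) · A_6)) with cost 3198.

3198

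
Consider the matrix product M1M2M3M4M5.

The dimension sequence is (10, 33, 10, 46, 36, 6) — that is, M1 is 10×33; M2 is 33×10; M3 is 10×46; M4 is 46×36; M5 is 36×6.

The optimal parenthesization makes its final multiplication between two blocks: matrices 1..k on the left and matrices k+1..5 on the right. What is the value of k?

2

Adjacent pairs: M1M2 = 10·33·10 = 3300; M2M3 = 33·10·46 = 15180; M3M4 = 10·46·36 = 16560; M4M5 = 46·36·6 = 9936.
Length 3: M1..M3: k=1: 0+15180+10·33·46=30360; k=2: 3300+0+10·10·46=7900 → min 7900 | M2..M4: k=2: 0+16560+33·10·36=28440; k=3: 15180+0+33·46·36=69828 → min 28440 | M3..M5: k=3: 0+9936+10·46·6=12696; k=4: 16560+0+10·36·6=18720 → min 12696.
Length 4: M1..M4: k=1: 0+28440+10·33·36=40320; k=2: 3300+16560+10·10·36=23460; k=3: 7900+0+10·46·36=24460 → min 23460 | M2..M5: k=2: 0+12696+33·10·6=14676; k=3: 15180+9936+33·46·6=34224; k=4: 28440+0+33·36·6=35568 → min 14676.
Top-level splits: k=1: (M1..M1)·(M2..M5) → 0+14676+10·33·6 = 16656; k=2: (M1..M2)·(M3..M5) → 3300+12696+10·10·6 = 16596; k=3: (M1..M3)·(M4..M5) → 7900+9936+10·46·6 = 20596; k=4: (M1..M4)·(M5..M5) → 23460+0+10·36·6 = 25620.
Best split is after M2, i.e. k = 2.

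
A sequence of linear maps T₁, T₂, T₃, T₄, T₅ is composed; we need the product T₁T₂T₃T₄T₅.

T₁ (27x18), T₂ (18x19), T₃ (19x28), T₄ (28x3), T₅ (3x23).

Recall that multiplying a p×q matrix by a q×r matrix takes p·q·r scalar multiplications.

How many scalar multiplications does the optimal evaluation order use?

5943

Adjacent pairs: T₁T₂ = 27·18·19 = 9234; T₂T₃ = 18·19·28 = 9576; T₃T₄ = 19·28·3 = 1596; T₄T₅ = 28·3·23 = 1932.
Length 3: T₁..T₃: k=1: 0+9576+27·18·28=23184; k=2: 9234+0+27·19·28=23598 → min 23184 | T₂..T₄: k=2: 0+1596+18·19·3=2622; k=3: 9576+0+18·28·3=11088 → min 2622 | T₃..T₅: k=3: 0+1932+19·28·23=14168; k=4: 1596+0+19·3·23=2907 → min 2907.
Length 4: T₁..T₄: k=1: 0+2622+27·18·3=4080; k=2: 9234+1596+27·19·3=12369; k=3: 23184+0+27·28·3=25452 → min 4080 | T₂..T₅: k=2: 0+2907+18·19·23=10773; k=3: 9576+1932+18·28·23=23100; k=4: 2622+0+18·3·23=3864 → min 3864.
Length 5: T₁..T₅: k=1: 0+3864+27·18·23=15042; k=2: 9234+2907+27·19·23=23940; k=3: 23184+1932+27·28·23=42504; k=4: 4080+0+27·3·23=5943 → min 5943.
Optimal order: ((T₁(T₂(T₃T₄)))T₅) with cost 5943.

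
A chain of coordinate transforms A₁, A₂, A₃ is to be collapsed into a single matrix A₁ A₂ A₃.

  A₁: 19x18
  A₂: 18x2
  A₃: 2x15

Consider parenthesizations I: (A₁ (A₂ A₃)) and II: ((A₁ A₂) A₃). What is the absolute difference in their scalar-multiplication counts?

4416

Order I = (A₁ (A₂ A₃)): (A₂ A₃): 18×2 by 2×15 → 18×15, cost 18·2·15 = 540; (A₁ (A₂ A₃)): 19×18 by 18×15 → 19×15, cost 19·18·15 = 5130; cumulative 5670. Total 5670.
Order II = ((A₁ A₂) A₃): (A₁ A₂): 19×18 by 18×2 → 19×2, cost 19·18·2 = 684; ((A₁ A₂) A₃): 19×2 by 2×15 → 19×15, cost 19·2·15 = 570; cumulative 1254. Total 1254.
Difference: |5670 − 1254| = 4416.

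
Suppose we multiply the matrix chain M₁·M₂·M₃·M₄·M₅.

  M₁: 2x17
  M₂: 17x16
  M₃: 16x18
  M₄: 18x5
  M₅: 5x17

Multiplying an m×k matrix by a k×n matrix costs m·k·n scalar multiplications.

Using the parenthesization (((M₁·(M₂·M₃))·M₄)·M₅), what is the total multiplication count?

(M₂·M₃): 17×16 by 16×18 → 17×18, cost 17·16·18 = 4896
(M₁·(M₂·M₃)): 2×17 by 17×18 → 2×18, cost 2·17·18 = 612; cumulative 5508
((M₁·(M₂·M₃))·M₄): 2×18 by 18×5 → 2×5, cost 2·18·5 = 180; cumulative 5688
(((M₁·(M₂·M₃))·M₄)·M₅): 2×5 by 5×17 → 2×17, cost 2·5·17 = 170; cumulative 5858
Total: 5858 scalar multiplications.

5858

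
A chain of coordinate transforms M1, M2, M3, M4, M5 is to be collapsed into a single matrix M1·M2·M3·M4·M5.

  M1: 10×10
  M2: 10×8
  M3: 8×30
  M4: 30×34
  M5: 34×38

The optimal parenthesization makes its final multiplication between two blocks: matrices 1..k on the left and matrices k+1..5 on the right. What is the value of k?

Adjacent pairs: M1M2 = 10·10·8 = 800; M2M3 = 10·8·30 = 2400; M3M4 = 8·30·34 = 8160; M4M5 = 30·34·38 = 38760.
Length 3: M1..M3: k=1: 0+2400+10·10·30=5400; k=2: 800+0+10·8·30=3200 → min 3200 | M2..M4: k=2: 0+8160+10·8·34=10880; k=3: 2400+0+10·30·34=12600 → min 10880 | M3..M5: k=3: 0+38760+8·30·38=47880; k=4: 8160+0+8·34·38=18496 → min 18496.
Length 4: M1..M4: k=1: 0+10880+10·10·34=14280; k=2: 800+8160+10·8·34=11680; k=3: 3200+0+10·30·34=13400 → min 11680 | M2..M5: k=2: 0+18496+10·8·38=21536; k=3: 2400+38760+10·30·38=52560; k=4: 10880+0+10·34·38=23800 → min 21536.
Top-level splits: k=1: (M1..M1)·(M2..M5) → 0+21536+10·10·38 = 25336; k=2: (M1..M2)·(M3..M5) → 800+18496+10·8·38 = 22336; k=3: (M1..M3)·(M4..M5) → 3200+38760+10·30·38 = 53360; k=4: (M1..M4)·(M5..M5) → 11680+0+10·34·38 = 24600.
Best split is after M2, i.e. k = 2.

2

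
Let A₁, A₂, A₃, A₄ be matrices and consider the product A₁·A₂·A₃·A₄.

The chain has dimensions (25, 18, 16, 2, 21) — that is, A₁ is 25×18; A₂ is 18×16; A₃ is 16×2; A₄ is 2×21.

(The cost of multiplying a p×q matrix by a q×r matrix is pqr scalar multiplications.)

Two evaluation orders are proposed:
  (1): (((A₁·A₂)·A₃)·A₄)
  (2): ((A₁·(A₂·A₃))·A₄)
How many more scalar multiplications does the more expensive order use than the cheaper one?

Order (1) = (((A₁·A₂)·A₃)·A₄): (A₁·A₂): 25×18 by 18×16 → 25×16, cost 25·18·16 = 7200; ((A₁·A₂)·A₃): 25×16 by 16×2 → 25×2, cost 25·16·2 = 800; cumulative 8000; (((A₁·A₂)·A₃)·A₄): 25×2 by 2×21 → 25×21, cost 25·2·21 = 1050; cumulative 9050. Total 9050.
Order (2) = ((A₁·(A₂·A₃))·A₄): (A₂·A₃): 18×16 by 16×2 → 18×2, cost 18·16·2 = 576; (A₁·(A₂·A₃)): 25×18 by 18×2 → 25×2, cost 25·18·2 = 900; cumulative 1476; ((A₁·(A₂·A₃))·A₄): 25×2 by 2×21 → 25×21, cost 25·2·21 = 1050; cumulative 2526. Total 2526.
Difference: |9050 − 2526| = 6524.

6524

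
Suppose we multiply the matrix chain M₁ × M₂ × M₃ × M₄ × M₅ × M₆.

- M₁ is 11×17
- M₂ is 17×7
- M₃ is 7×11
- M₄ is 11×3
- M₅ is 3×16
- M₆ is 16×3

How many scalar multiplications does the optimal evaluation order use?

1356

Adjacent pairs: M₁M₂ = 11·17·7 = 1309; M₂M₃ = 17·7·11 = 1309; M₃M₄ = 7·11·3 = 231; M₄M₅ = 11·3·16 = 528; M₅M₆ = 3·16·3 = 144.
Length 3: M₁..M₃: k=1: 0+1309+11·17·11=3366; k=2: 1309+0+11·7·11=2156 → min 2156 | M₂..M₄: k=2: 0+231+17·7·3=588; k=3: 1309+0+17·11·3=1870 → min 588 | M₃..M₅: k=3: 0+528+7·11·16=1760; k=4: 231+0+7·3·16=567 → min 567 | M₄..M₆: k=4: 0+144+11·3·3=243; k=5: 528+0+11·16·3=1056 → min 243.
Length 4: M₁..M₄: k=1: 0+588+11·17·3=1149; k=2: 1309+231+11·7·3=1771; k=3: 2156+0+11·11·3=2519 → min 1149 | M₂..M₅: k=2: 0+567+17·7·16=2471; k=3: 1309+528+17·11·16=4829; k=4: 588+0+17·3·16=1404 → min 1404 | M₃..M₆: k=3: 0+243+7·11·3=474; k=4: 231+144+7·3·3=438; k=5: 567+0+7·16·3=903 → min 438.
Length 5: M₁..M₅: k=1: 0+1404+11·17·16=4396; k=2: 1309+567+11·7·16=3108; k=3: 2156+528+11·11·16=4620; k=4: 1149+0+11·3·16=1677 → min 1677 | M₂..M₆: k=2: 0+438+17·7·3=795; k=3: 1309+243+17·11·3=2113; k=4: 588+144+17·3·3=885; k=5: 1404+0+17·16·3=2220 → min 795.
Length 6: M₁..M₆: k=1: 0+795+11·17·3=1356; k=2: 1309+438+11·7·3=1978; k=3: 2156+243+11·11·3=2762; k=4: 1149+144+11·3·3=1392; k=5: 1677+0+11·16·3=2205 → min 1356.
Optimal order: (M₁ × (M₂ × ((M₃ × M₄) × (M₅ × M₆)))) with cost 1356.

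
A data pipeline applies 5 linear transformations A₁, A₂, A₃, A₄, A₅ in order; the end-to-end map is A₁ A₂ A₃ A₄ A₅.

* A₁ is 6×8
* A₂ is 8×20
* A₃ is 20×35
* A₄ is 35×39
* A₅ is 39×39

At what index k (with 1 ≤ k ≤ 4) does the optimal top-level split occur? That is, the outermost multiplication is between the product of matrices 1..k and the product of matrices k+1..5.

Adjacent pairs: A₁A₂ = 6·8·20 = 960; A₂A₃ = 8·20·35 = 5600; A₃A₄ = 20·35·39 = 27300; A₄A₅ = 35·39·39 = 53235.
Length 3: A₁..A₃: k=1: 0+5600+6·8·35=7280; k=2: 960+0+6·20·35=5160 → min 5160 | A₂..A₄: k=2: 0+27300+8·20·39=33540; k=3: 5600+0+8·35·39=16520 → min 16520 | A₃..A₅: k=3: 0+53235+20·35·39=80535; k=4: 27300+0+20·39·39=57720 → min 57720.
Length 4: A₁..A₄: k=1: 0+16520+6·8·39=18392; k=2: 960+27300+6·20·39=32940; k=3: 5160+0+6·35·39=13350 → min 13350 | A₂..A₅: k=2: 0+57720+8·20·39=63960; k=3: 5600+53235+8·35·39=69755; k=4: 16520+0+8·39·39=28688 → min 28688.
Top-level splits: k=1: (A₁..A₁)·(A₂..A₅) → 0+28688+6·8·39 = 30560; k=2: (A₁..A₂)·(A₃..A₅) → 960+57720+6·20·39 = 63360; k=3: (A₁..A₃)·(A₄..A₅) → 5160+53235+6·35·39 = 66585; k=4: (A₁..A₄)·(A₅..A₅) → 13350+0+6·39·39 = 22476.
Best split is after A₄, i.e. k = 4.

4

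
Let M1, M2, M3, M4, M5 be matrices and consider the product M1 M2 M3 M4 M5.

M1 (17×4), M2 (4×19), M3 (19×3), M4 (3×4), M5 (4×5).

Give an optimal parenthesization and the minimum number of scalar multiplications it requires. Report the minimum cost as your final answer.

688

Adjacent pairs: M1M2 = 17·4·19 = 1292; M2M3 = 4·19·3 = 228; M3M4 = 19·3·4 = 228; M4M5 = 3·4·5 = 60.
Length 3: M1..M3: k=1: 0+228+17·4·3=432; k=2: 1292+0+17·19·3=2261 → min 432 | M2..M4: k=2: 0+228+4·19·4=532; k=3: 228+0+4·3·4=276 → min 276 | M3..M5: k=3: 0+60+19·3·5=345; k=4: 228+0+19·4·5=608 → min 345.
Length 4: M1..M4: k=1: 0+276+17·4·4=548; k=2: 1292+228+17·19·4=2812; k=3: 432+0+17·3·4=636 → min 548 | M2..M5: k=2: 0+345+4·19·5=725; k=3: 228+60+4·3·5=348; k=4: 276+0+4·4·5=356 → min 348.
Length 5: M1..M5: k=1: 0+348+17·4·5=688; k=2: 1292+345+17·19·5=3252; k=3: 432+60+17·3·5=747; k=4: 548+0+17·4·5=888 → min 688.
Optimal parenthesization: (M1 ((M2 M3) (M4 M5))) with cost 688.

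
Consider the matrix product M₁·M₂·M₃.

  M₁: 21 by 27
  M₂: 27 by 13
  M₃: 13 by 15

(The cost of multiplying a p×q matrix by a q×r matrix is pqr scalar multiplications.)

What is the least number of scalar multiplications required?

Order (M₁·(M₂·M₃)): (M₂·M₃): 27×13 by 13×15 → 27×15, cost 27·13·15 = 5265; (M₁·(M₂·M₃)): 21×27 by 27×15 → 21×15, cost 21·27·15 = 8505; cumulative 13770. Total 13770.
Order ((M₁·M₂)·M₃): (M₁·M₂): 21×27 by 27×13 → 21×13, cost 21·27·13 = 7371; ((M₁·M₂)·M₃): 21×13 by 13×15 → 21×15, cost 21·13·15 = 4095; cumulative 11466. Total 11466.
Minimum: 11466.

11466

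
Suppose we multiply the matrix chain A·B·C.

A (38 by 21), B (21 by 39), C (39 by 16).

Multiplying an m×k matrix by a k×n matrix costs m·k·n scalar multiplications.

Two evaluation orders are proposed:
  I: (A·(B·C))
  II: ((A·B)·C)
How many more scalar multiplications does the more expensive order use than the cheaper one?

Order I = (A·(B·C)): (B·C): 21×39 by 39×16 → 21×16, cost 21·39·16 = 13104; (A·(B·C)): 38×21 by 21×16 → 38×16, cost 38·21·16 = 12768; cumulative 25872. Total 25872.
Order II = ((A·B)·C): (A·B): 38×21 by 21×39 → 38×39, cost 38·21·39 = 31122; ((A·B)·C): 38×39 by 39×16 → 38×16, cost 38·39·16 = 23712; cumulative 54834. Total 54834.
Difference: |25872 − 54834| = 28962.

28962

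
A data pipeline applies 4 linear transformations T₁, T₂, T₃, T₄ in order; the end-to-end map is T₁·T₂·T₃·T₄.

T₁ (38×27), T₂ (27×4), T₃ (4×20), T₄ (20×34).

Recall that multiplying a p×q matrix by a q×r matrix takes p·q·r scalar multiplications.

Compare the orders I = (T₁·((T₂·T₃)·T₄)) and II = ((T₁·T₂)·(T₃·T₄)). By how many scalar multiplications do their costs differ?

43412

Order I = (T₁·((T₂·T₃)·T₄)): (T₂·T₃): 27×4 by 4×20 → 27×20, cost 27·4·20 = 2160; ((T₂·T₃)·T₄): 27×20 by 20×34 → 27×34, cost 27·20·34 = 18360; cumulative 20520; (T₁·((T₂·T₃)·T₄)): 38×27 by 27×34 → 38×34, cost 38·27·34 = 34884; cumulative 55404. Total 55404.
Order II = ((T₁·T₂)·(T₃·T₄)): (T₁·T₂): 38×27 by 27×4 → 38×4, cost 38·27·4 = 4104; (T₃·T₄): 4×20 by 20×34 → 4×34, cost 4·20·34 = 2720; ((T₁·T₂)·(T₃·T₄)): 38×4 by 4×34 → 38×34, cost 38·4·34 = 5168; cumulative 11992. Total 11992.
Difference: |55404 − 11992| = 43412.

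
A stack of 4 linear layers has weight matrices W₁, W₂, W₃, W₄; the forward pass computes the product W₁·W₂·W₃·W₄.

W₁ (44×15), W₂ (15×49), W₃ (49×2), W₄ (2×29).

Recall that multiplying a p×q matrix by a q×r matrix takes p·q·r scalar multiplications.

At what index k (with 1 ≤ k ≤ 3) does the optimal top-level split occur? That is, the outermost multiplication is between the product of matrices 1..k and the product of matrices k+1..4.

Adjacent pairs: W₁W₂ = 44·15·49 = 32340; W₂W₃ = 15·49·2 = 1470; W₃W₄ = 49·2·29 = 2842.
Length 3: W₁..W₃: k=1: 0+1470+44·15·2=2790; k=2: 32340+0+44·49·2=36652 → min 2790 | W₂..W₄: k=2: 0+2842+15·49·29=24157; k=3: 1470+0+15·2·29=2340 → min 2340.
Top-level splits: k=1: (W₁..W₁)·(W₂..W₄) → 0+2340+44·15·29 = 21480; k=2: (W₁..W₂)·(W₃..W₄) → 32340+2842+44·49·29 = 97706; k=3: (W₁..W₃)·(W₄..W₄) → 2790+0+44·2·29 = 5342.
Best split is after W₃, i.e. k = 3.

3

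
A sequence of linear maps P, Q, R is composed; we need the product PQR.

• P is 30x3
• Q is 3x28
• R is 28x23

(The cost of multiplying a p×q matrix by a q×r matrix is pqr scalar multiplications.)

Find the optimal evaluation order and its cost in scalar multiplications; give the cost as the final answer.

(P(QR)): cost 4002.
((PQ)R): cost 21840.
Optimal: (P(QR)) with cost 4002.

4002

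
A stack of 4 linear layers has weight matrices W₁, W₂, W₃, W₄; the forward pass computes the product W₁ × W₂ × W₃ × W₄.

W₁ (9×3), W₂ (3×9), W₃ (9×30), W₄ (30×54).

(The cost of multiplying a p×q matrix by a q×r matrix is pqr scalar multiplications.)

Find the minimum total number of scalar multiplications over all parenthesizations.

Adjacent pairs: W₁W₂ = 9·3·9 = 243; W₂W₃ = 3·9·30 = 810; W₃W₄ = 9·30·54 = 14580.
Length 3: W₁..W₃: k=1: 0+810+9·3·30=1620; k=2: 243+0+9·9·30=2673 → min 1620 | W₂..W₄: k=2: 0+14580+3·9·54=16038; k=3: 810+0+3·30·54=5670 → min 5670.
Length 4: W₁..W₄: k=1: 0+5670+9·3·54=7128; k=2: 243+14580+9·9·54=19197; k=3: 1620+0+9·30·54=16200 → min 7128.
Optimal order: (W₁ × ((W₂ × W₃) × W₄)) with cost 7128.

7128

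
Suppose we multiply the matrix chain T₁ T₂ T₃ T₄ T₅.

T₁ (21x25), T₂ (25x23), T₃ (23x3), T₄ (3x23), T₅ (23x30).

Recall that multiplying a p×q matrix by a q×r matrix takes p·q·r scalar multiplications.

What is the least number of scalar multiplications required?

Adjacent pairs: T₁T₂ = 21·25·23 = 12075; T₂T₃ = 25·23·3 = 1725; T₃T₄ = 23·3·23 = 1587; T₄T₅ = 3·23·30 = 2070.
Length 3: T₁..T₃: k=1: 0+1725+21·25·3=3300; k=2: 12075+0+21·23·3=13524 → min 3300 | T₂..T₄: k=2: 0+1587+25·23·23=14812; k=3: 1725+0+25·3·23=3450 → min 3450 | T₃..T₅: k=3: 0+2070+23·3·30=4140; k=4: 1587+0+23·23·30=17457 → min 4140.
Length 4: T₁..T₄: k=1: 0+3450+21·25·23=15525; k=2: 12075+1587+21·23·23=24771; k=3: 3300+0+21·3·23=4749 → min 4749 | T₂..T₅: k=2: 0+4140+25·23·30=21390; k=3: 1725+2070+25·3·30=6045; k=4: 3450+0+25·23·30=20700 → min 6045.
Length 5: T₁..T₅: k=1: 0+6045+21·25·30=21795; k=2: 12075+4140+21·23·30=30705; k=3: 3300+2070+21·3·30=7260; k=4: 4749+0+21·23·30=19239 → min 7260.
Optimal order: ((T₁ (T₂ T₃)) (T₄ T₅)) with cost 7260.

7260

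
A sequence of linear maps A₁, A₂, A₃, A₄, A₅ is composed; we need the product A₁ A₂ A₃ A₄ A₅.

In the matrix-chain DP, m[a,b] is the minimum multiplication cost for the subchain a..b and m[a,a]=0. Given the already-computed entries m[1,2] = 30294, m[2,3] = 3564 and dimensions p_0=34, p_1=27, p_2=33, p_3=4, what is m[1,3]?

7236

m[1,3] = min over k∈[1,2] of m[1,k]+m[k+1,3]+p_{0}·p_k·p_{3}.
k=1: 0 + 3564 + 34·27·4 = 7236; k=2: 30294 + 0 + 34·33·4 = 34782.
Minimum: 7236 at k=1.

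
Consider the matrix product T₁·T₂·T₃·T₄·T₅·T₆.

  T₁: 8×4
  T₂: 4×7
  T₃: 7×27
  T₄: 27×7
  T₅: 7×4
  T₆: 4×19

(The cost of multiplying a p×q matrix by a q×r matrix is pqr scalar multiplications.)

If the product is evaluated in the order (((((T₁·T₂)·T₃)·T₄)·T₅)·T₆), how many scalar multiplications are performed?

4080

(T₁·T₂): 8×4 by 4×7 → 8×7, cost 8·4·7 = 224
((T₁·T₂)·T₃): 8×7 by 7×27 → 8×27, cost 8·7·27 = 1512; cumulative 1736
(((T₁·T₂)·T₃)·T₄): 8×27 by 27×7 → 8×7, cost 8·27·7 = 1512; cumulative 3248
((((T₁·T₂)·T₃)·T₄)·T₅): 8×7 by 7×4 → 8×4, cost 8·7·4 = 224; cumulative 3472
(((((T₁·T₂)·T₃)·T₄)·T₅)·T₆): 8×4 by 4×19 → 8×19, cost 8·4·19 = 608; cumulative 4080
Total: 4080 scalar multiplications.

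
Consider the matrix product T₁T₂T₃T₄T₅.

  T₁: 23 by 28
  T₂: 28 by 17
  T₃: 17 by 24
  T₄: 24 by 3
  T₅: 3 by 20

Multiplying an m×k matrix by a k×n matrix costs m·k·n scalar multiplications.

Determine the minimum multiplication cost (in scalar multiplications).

5964

Adjacent pairs: T₁T₂ = 23·28·17 = 10948; T₂T₃ = 28·17·24 = 11424; T₃T₄ = 17·24·3 = 1224; T₄T₅ = 24·3·20 = 1440.
Length 3: T₁..T₃: k=1: 0+11424+23·28·24=26880; k=2: 10948+0+23·17·24=20332 → min 20332 | T₂..T₄: k=2: 0+1224+28·17·3=2652; k=3: 11424+0+28·24·3=13440 → min 2652 | T₃..T₅: k=3: 0+1440+17·24·20=9600; k=4: 1224+0+17·3·20=2244 → min 2244.
Length 4: T₁..T₄: k=1: 0+2652+23·28·3=4584; k=2: 10948+1224+23·17·3=13345; k=3: 20332+0+23·24·3=21988 → min 4584 | T₂..T₅: k=2: 0+2244+28·17·20=11764; k=3: 11424+1440+28·24·20=26304; k=4: 2652+0+28·3·20=4332 → min 4332.
Length 5: T₁..T₅: k=1: 0+4332+23·28·20=17212; k=2: 10948+2244+23·17·20=21012; k=3: 20332+1440+23·24·20=32812; k=4: 4584+0+23·3·20=5964 → min 5964.
Optimal order: ((T₁(T₂(T₃T₄)))T₅) with cost 5964.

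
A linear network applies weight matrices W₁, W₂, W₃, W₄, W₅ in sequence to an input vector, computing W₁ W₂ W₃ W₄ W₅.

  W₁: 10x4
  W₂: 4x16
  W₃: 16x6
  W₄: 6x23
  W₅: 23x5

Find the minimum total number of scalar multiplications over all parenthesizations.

1394

Adjacent pairs: W₁W₂ = 10·4·16 = 640; W₂W₃ = 4·16·6 = 384; W₃W₄ = 16·6·23 = 2208; W₄W₅ = 6·23·5 = 690.
Length 3: W₁..W₃: k=1: 0+384+10·4·6=624; k=2: 640+0+10·16·6=1600 → min 624 | W₂..W₄: k=2: 0+2208+4·16·23=3680; k=3: 384+0+4·6·23=936 → min 936 | W₃..W₅: k=3: 0+690+16·6·5=1170; k=4: 2208+0+16·23·5=4048 → min 1170.
Length 4: W₁..W₄: k=1: 0+936+10·4·23=1856; k=2: 640+2208+10·16·23=6528; k=3: 624+0+10·6·23=2004 → min 1856 | W₂..W₅: k=2: 0+1170+4·16·5=1490; k=3: 384+690+4·6·5=1194; k=4: 936+0+4·23·5=1396 → min 1194.
Length 5: W₁..W₅: k=1: 0+1194+10·4·5=1394; k=2: 640+1170+10·16·5=2610; k=3: 624+690+10·6·5=1614; k=4: 1856+0+10·23·5=3006 → min 1394.
Optimal order: (W₁ ((W₂ W₃) (W₄ W₅))) with cost 1394.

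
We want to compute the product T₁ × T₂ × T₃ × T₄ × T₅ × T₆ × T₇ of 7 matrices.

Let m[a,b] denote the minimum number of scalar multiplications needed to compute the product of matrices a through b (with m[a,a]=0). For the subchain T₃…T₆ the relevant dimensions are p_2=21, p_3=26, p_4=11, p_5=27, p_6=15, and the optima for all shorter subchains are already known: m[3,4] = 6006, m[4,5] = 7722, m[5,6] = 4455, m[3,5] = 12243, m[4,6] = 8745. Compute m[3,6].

m[3,6] = min over k∈[3,5] of m[3,k]+m[k+1,6]+p_{2}·p_k·p_{6}.
k=3: 0 + 8745 + 21·26·15 = 16935; k=4: 6006 + 4455 + 21·11·15 = 13926; k=5: 12243 + 0 + 21·27·15 = 20748.
Minimum: 13926 at k=4.

13926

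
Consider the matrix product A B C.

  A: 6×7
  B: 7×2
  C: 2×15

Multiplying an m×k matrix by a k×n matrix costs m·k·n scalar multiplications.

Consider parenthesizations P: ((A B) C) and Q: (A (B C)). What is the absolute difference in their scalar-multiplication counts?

576

Order P = ((A B) C): (A B): 6×7 by 7×2 → 6×2, cost 6·7·2 = 84; ((A B) C): 6×2 by 2×15 → 6×15, cost 6·2·15 = 180; cumulative 264. Total 264.
Order Q = (A (B C)): (B C): 7×2 by 2×15 → 7×15, cost 7·2·15 = 210; (A (B C)): 6×7 by 7×15 → 6×15, cost 6·7·15 = 630; cumulative 840. Total 840.
Difference: |264 − 840| = 576.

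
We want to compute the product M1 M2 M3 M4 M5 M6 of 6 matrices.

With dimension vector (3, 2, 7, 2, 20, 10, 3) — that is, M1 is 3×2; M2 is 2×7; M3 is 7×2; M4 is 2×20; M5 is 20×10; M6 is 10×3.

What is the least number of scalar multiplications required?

Adjacent pairs: M1M2 = 3·2·7 = 42; M2M3 = 2·7·2 = 28; M3M4 = 7·2·20 = 280; M4M5 = 2·20·10 = 400; M5M6 = 20·10·3 = 600.
Length 3: M1..M3: k=1: 0+28+3·2·2=40; k=2: 42+0+3·7·2=84 → min 40 | M2..M4: k=2: 0+280+2·7·20=560; k=3: 28+0+2·2·20=108 → min 108 | M3..M5: k=3: 0+400+7·2·10=540; k=4: 280+0+7·20·10=1680 → min 540 | M4..M6: k=4: 0+600+2·20·3=720; k=5: 400+0+2·10·3=460 → min 460.
Length 4: M1..M4: k=1: 0+108+3·2·20=228; k=2: 42+280+3·7·20=742; k=3: 40+0+3·2·20=160 → min 160 | M2..M5: k=2: 0+540+2·7·10=680; k=3: 28+400+2·2·10=468; k=4: 108+0+2·20·10=508 → min 468 | M3..M6: k=3: 0+460+7·2·3=502; k=4: 280+600+7·20·3=1300; k=5: 540+0+7·10·3=750 → min 502.
Length 5: M1..M5: k=1: 0+468+3·2·10=528; k=2: 42+540+3·7·10=792; k=3: 40+400+3·2·10=500; k=4: 160+0+3·20·10=760 → min 500 | M2..M6: k=2: 0+502+2·7·3=544; k=3: 28+460+2·2·3=500; k=4: 108+600+2·20·3=828; k=5: 468+0+2·10·3=528 → min 500.
Length 6: M1..M6: k=1: 0+500+3·2·3=518; k=2: 42+502+3·7·3=607; k=3: 40+460+3·2·3=518; k=4: 160+600+3·20·3=940; k=5: 500+0+3·10·3=590 → min 518.
Optimal order: (M1 ((M2 M3) ((M4 M5) M6))) with cost 518.

518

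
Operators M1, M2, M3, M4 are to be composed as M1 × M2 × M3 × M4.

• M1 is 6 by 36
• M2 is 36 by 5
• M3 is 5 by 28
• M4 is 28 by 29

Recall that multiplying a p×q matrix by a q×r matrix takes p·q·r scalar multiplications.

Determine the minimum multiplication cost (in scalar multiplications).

6010

Adjacent pairs: M1M2 = 6·36·5 = 1080; M2M3 = 36·5·28 = 5040; M3M4 = 5·28·29 = 4060.
Length 3: M1..M3: k=1: 0+5040+6·36·28=11088; k=2: 1080+0+6·5·28=1920 → min 1920 | M2..M4: k=2: 0+4060+36·5·29=9280; k=3: 5040+0+36·28·29=34272 → min 9280.
Length 4: M1..M4: k=1: 0+9280+6·36·29=15544; k=2: 1080+4060+6·5·29=6010; k=3: 1920+0+6·28·29=6792 → min 6010.
Optimal order: ((M1 × M2) × (M3 × M4)) with cost 6010.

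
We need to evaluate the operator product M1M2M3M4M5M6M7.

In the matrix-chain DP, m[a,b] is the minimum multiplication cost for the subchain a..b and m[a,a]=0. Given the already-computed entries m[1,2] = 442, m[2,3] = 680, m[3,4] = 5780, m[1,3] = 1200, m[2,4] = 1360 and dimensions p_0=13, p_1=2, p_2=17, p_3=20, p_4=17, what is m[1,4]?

m[1,4] = min over k∈[1,3] of m[1,k]+m[k+1,4]+p_{0}·p_k·p_{4}.
k=1: 0 + 1360 + 13·2·17 = 1802; k=2: 442 + 5780 + 13·17·17 = 9979; k=3: 1200 + 0 + 13·20·17 = 5620.
Minimum: 1802 at k=1.

1802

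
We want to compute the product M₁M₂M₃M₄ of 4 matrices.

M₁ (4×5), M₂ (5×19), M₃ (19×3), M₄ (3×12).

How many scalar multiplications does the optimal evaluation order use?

Adjacent pairs: M₁M₂ = 4·5·19 = 380; M₂M₃ = 5·19·3 = 285; M₃M₄ = 19·3·12 = 684.
Length 3: M₁..M₃: k=1: 0+285+4·5·3=345; k=2: 380+0+4·19·3=608 → min 345 | M₂..M₄: k=2: 0+684+5·19·12=1824; k=3: 285+0+5·3·12=465 → min 465.
Length 4: M₁..M₄: k=1: 0+465+4·5·12=705; k=2: 380+684+4·19·12=1976; k=3: 345+0+4·3·12=489 → min 489.
Optimal order: ((M₁(M₂M₃))M₄) with cost 489.

489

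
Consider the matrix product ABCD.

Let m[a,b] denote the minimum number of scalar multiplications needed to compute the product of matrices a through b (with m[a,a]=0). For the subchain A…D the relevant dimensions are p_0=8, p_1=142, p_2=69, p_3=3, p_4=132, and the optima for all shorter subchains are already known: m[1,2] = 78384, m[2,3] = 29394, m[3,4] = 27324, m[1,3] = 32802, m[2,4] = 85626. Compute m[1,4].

35970

m[1,4] = min over k∈[1,3] of m[1,k]+m[k+1,4]+p_{0}·p_k·p_{4}.
k=1: 0 + 85626 + 8·142·132 = 235578; k=2: 78384 + 27324 + 8·69·132 = 178572; k=3: 32802 + 0 + 8·3·132 = 35970.
Minimum: 35970 at k=3.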